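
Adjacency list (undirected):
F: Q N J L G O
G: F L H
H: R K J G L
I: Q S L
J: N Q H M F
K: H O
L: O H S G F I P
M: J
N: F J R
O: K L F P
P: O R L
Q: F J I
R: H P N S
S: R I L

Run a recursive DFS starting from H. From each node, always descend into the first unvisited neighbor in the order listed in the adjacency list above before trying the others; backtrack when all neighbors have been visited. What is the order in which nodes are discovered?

H R P O K L S I Q F N J M G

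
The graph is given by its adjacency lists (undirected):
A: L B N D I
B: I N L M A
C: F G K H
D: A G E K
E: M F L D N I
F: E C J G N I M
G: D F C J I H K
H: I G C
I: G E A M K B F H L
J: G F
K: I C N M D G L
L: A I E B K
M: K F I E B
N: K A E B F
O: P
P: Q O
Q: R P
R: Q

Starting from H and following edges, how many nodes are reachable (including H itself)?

14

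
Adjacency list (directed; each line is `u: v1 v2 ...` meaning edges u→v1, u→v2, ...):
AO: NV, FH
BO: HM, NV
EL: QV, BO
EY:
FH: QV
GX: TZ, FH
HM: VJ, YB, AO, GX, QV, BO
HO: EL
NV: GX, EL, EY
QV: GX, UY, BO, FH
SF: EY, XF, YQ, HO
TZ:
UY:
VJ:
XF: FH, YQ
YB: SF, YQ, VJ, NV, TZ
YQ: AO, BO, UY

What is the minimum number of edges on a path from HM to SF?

Level 0: HM
Level 1: AO, BO, GX, QV, VJ, YB
Level 2: FH, NV, SF, TZ, UY, YQ
Level 3: EL, EY, HO, XF
SF first appears at level 2.

2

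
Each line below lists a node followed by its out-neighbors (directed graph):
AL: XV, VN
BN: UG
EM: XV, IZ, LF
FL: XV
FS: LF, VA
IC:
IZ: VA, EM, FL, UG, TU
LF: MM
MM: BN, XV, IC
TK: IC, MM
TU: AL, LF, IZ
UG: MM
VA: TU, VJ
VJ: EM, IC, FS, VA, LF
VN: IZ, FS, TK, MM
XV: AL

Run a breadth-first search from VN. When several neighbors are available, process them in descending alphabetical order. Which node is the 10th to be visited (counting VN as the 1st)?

Visit VN; enqueue TK, MM, IZ, FS → queue [TK, MM, IZ, FS]
Visit TK; enqueue IC → queue [MM, IZ, FS, IC]
Visit MM; enqueue XV, BN → queue [IZ, FS, IC, XV, BN]
Visit IZ; enqueue VA, UG, TU, FL, EM → queue [FS, IC, XV, BN, VA, UG, TU, FL, EM]
Visit FS; enqueue LF → queue [IC, XV, BN, VA, UG, TU, FL, EM, LF]
Visit IC → queue [XV, BN, VA, UG, TU, FL, EM, LF]
Visit XV; enqueue AL → queue [BN, VA, UG, TU, FL, EM, LF, AL]
Visit BN → queue [VA, UG, TU, FL, EM, LF, AL]
Visit VA; enqueue VJ → queue [UG, TU, FL, EM, LF, AL, VJ]
Visit UG → queue [TU, FL, EM, LF, AL, VJ]
Visit TU → queue [FL, EM, LF, AL, VJ]
Visit FL → queue [EM, LF, AL, VJ]
Visit EM → queue [LF, AL, VJ]
Visit LF → queue [AL, VJ]
Visit AL → queue [VJ]
Visit VJ → queue []

Visit order: VN, TK, MM, IZ, FS, IC, XV, BN, VA, UG, TU, FL, EM, LF, AL, VJ

UG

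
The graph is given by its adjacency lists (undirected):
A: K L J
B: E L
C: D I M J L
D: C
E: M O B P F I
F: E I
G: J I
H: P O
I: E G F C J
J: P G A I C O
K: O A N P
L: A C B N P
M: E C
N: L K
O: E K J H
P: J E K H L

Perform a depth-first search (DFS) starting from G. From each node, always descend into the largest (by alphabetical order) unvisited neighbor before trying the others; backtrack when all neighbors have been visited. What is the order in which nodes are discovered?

Visit G
G → J
J → P
P → L
L → N
N → K
K → O
O → H
O → E
E → M
M → C
C → I
I → F
C → D
E → B
K → A

G -> J -> P -> L -> N -> K -> O -> H -> E -> M -> C -> I -> F -> D -> B -> A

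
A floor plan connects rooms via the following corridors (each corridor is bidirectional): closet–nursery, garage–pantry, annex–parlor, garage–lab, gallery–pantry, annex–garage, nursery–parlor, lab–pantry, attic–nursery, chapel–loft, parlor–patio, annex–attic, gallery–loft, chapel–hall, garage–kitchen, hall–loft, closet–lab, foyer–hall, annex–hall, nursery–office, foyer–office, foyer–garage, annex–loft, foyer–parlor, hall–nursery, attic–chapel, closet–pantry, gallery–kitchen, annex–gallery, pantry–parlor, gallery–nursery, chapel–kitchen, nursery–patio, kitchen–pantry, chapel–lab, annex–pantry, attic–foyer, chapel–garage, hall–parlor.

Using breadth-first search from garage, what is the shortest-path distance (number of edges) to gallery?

Level 0: garage
Level 1: annex, chapel, foyer, kitchen, lab, pantry
Level 2: attic, closet, gallery, hall, loft, office, parlor
Level 3: nursery, patio
gallery first appears at level 2.

2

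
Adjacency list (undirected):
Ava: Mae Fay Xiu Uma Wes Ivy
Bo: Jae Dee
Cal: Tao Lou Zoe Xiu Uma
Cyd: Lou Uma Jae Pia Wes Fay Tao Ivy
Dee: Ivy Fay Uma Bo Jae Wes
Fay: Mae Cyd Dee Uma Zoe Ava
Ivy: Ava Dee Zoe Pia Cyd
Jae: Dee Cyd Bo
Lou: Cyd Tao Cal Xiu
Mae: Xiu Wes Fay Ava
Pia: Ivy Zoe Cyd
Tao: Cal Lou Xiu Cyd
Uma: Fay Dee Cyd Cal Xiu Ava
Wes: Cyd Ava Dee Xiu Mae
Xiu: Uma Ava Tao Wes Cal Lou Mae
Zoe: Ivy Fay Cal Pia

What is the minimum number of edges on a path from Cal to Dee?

2

Level 0: Cal
Level 1: Lou, Tao, Uma, Xiu, Zoe
Level 2: Ava, Cyd, Dee, Fay, Ivy, Mae, Pia, Wes
Level 3: Bo, Jae
Dee first appears at level 2.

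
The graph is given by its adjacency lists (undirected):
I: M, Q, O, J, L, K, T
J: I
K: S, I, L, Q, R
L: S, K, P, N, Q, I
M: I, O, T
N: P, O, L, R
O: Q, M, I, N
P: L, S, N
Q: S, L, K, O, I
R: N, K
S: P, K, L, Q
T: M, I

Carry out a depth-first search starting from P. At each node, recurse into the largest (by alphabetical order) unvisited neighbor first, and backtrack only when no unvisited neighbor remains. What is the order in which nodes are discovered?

P, S, Q, O, N, R, K, L, I, T, M, J

Visit P
P → S
S → Q
Q → O
O → N
N → R
R → K
K → L
L → I
I → T
T → M
I → J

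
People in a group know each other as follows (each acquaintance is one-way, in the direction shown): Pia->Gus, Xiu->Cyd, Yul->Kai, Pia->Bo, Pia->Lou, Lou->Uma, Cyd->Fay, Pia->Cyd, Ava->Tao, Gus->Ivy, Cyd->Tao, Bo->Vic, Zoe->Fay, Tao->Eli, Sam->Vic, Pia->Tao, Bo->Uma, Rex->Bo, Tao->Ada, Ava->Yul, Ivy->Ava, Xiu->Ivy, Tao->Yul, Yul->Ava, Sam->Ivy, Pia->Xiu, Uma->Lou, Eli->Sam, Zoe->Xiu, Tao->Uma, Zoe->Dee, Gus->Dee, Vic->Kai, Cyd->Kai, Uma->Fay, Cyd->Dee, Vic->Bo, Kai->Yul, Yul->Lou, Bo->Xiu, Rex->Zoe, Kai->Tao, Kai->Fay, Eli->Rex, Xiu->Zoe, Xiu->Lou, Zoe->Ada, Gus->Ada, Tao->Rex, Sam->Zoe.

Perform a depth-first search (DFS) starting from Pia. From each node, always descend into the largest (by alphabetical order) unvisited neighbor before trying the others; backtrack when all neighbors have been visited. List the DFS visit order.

Visit Pia
Pia → Xiu
Xiu → Zoe
Zoe → Fay
Zoe → Dee
Zoe → Ada
Xiu → Lou
Lou → Uma
Xiu → Ivy
Ivy → Ava
Ava → Yul
Yul → Kai
Kai → Tao
Tao → Rex
Rex → Bo
Bo → Vic
Tao → Eli
Eli → Sam
Xiu → Cyd
Pia → Gus

Pia, Xiu, Zoe, Fay, Dee, Ada, Lou, Uma, Ivy, Ava, Yul, Kai, Tao, Rex, Bo, Vic, Eli, Sam, Cyd, Gus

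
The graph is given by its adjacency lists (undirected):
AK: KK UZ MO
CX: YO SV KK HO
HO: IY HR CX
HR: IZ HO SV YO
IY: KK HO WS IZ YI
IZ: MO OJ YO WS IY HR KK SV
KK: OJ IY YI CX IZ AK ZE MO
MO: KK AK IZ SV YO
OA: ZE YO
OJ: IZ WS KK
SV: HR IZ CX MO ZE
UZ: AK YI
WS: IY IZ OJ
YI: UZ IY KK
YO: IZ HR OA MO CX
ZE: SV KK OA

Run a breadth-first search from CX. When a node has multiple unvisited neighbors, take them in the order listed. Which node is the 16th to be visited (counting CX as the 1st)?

UZ

Visit CX; enqueue YO, SV, KK, HO → queue [YO, SV, KK, HO]
Visit YO; enqueue IZ, HR, OA, MO → queue [SV, KK, HO, IZ, HR, OA, MO]
Visit SV; enqueue ZE → queue [KK, HO, IZ, HR, OA, MO, ZE]
Visit KK; enqueue OJ, IY, YI, AK → queue [HO, IZ, HR, OA, MO, ZE, OJ, IY, YI, AK]
Visit HO → queue [IZ, HR, OA, MO, ZE, OJ, IY, YI, AK]
Visit IZ; enqueue WS → queue [HR, OA, MO, ZE, OJ, IY, YI, AK, WS]
Visit HR → queue [OA, MO, ZE, OJ, IY, YI, AK, WS]
Visit OA → queue [MO, ZE, OJ, IY, YI, AK, WS]
Visit MO → queue [ZE, OJ, IY, YI, AK, WS]
Visit ZE → queue [OJ, IY, YI, AK, WS]
Visit OJ → queue [IY, YI, AK, WS]
Visit IY → queue [YI, AK, WS]
Visit YI; enqueue UZ → queue [AK, WS, UZ]
Visit AK → queue [WS, UZ]
Visit WS → queue [UZ]
Visit UZ → queue []

Visit order: CX, YO, SV, KK, HO, IZ, HR, OA, MO, ZE, OJ, IY, YI, AK, WS, UZ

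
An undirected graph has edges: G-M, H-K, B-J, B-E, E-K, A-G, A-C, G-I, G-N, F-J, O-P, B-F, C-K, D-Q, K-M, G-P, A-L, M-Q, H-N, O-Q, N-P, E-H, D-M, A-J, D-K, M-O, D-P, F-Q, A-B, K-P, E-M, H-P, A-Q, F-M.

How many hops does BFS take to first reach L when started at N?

3

Level 0: N
Level 1: G, H, P
Level 2: A, D, E, I, K, M, O
Level 3: B, C, F, J, L, Q
L first appears at level 3.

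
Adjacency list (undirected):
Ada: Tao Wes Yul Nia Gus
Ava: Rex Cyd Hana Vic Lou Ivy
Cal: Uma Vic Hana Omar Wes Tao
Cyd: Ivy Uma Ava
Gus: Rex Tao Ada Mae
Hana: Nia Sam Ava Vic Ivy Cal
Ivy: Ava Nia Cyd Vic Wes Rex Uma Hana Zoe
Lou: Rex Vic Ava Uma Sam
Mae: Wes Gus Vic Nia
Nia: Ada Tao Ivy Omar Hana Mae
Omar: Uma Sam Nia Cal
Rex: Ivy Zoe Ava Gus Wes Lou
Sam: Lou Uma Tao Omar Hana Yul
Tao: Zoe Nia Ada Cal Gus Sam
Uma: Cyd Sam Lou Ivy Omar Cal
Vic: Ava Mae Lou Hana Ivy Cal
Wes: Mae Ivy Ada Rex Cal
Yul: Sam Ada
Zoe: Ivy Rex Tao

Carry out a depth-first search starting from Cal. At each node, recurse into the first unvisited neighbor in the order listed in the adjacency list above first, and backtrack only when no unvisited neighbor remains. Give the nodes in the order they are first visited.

Cal Uma Cyd Ivy Ava Rex Zoe Tao Nia Ada Wes Mae Gus Vic Lou Sam Omar Hana Yul

Visit Cal
Cal → Uma
Uma → Cyd
Cyd → Ivy
Ivy → Ava
Ava → Rex
Rex → Zoe
Zoe → Tao
Tao → Nia
Nia → Ada
Ada → Wes
Wes → Mae
Mae → Gus
Mae → Vic
Vic → Lou
Lou → Sam
Sam → Omar
Sam → Hana
Sam → Yul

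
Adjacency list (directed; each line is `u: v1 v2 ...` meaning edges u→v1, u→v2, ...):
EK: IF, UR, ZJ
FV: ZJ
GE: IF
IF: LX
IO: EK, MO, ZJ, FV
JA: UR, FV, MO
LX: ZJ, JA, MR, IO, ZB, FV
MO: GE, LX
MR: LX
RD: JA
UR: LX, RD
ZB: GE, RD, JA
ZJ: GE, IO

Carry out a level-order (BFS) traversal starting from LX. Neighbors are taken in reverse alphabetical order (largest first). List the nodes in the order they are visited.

LX, ZJ, ZB, MR, JA, IO, FV, GE, RD, UR, MO, EK, IF

Visit LX; enqueue ZJ, ZB, MR, JA, IO, FV → queue [ZJ, ZB, MR, JA, IO, FV]
Visit ZJ; enqueue GE → queue [ZB, MR, JA, IO, FV, GE]
Visit ZB; enqueue RD → queue [MR, JA, IO, FV, GE, RD]
Visit MR → queue [JA, IO, FV, GE, RD]
Visit JA; enqueue UR, MO → queue [IO, FV, GE, RD, UR, MO]
Visit IO; enqueue EK → queue [FV, GE, RD, UR, MO, EK]
Visit FV → queue [GE, RD, UR, MO, EK]
Visit GE; enqueue IF → queue [RD, UR, MO, EK, IF]
Visit RD → queue [UR, MO, EK, IF]
Visit UR → queue [MO, EK, IF]
Visit MO → queue [EK, IF]
Visit EK → queue [IF]
Visit IF → queue []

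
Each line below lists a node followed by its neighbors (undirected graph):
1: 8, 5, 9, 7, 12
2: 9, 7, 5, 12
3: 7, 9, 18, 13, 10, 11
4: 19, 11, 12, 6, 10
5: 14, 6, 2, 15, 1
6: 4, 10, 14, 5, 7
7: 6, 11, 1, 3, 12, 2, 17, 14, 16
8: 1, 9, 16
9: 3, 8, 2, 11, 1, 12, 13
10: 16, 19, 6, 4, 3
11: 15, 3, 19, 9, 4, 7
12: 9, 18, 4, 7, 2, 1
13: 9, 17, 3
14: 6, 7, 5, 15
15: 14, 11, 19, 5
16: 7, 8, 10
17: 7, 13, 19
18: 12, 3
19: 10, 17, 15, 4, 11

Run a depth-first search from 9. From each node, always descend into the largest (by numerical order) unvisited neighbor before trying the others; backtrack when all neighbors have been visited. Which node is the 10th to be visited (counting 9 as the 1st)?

6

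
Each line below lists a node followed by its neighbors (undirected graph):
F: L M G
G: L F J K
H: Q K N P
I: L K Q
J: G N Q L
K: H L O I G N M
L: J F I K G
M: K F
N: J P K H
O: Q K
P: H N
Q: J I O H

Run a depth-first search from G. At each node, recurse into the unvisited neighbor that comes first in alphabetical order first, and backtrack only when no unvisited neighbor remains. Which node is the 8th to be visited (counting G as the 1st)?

Visit G
G → F
F → L
L → I
I → K
K → H
H → N
N → J
J → Q
Q → O
N → P
K → M

Visit order: G, F, L, I, K, H, N, J, Q, O, P, M

J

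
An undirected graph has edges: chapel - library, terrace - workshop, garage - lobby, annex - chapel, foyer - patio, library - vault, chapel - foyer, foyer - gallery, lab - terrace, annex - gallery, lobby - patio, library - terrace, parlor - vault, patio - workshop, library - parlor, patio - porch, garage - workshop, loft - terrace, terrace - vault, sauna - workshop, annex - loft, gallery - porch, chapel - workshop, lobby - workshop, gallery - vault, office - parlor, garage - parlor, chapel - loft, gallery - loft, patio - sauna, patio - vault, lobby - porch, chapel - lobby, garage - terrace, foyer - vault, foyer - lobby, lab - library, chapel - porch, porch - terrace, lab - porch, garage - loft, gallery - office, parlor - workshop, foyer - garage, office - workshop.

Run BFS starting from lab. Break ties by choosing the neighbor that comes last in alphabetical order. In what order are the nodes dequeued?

lab terrace porch library workshop vault loft garage patio lobby gallery chapel parlor sauna office foyer annex

Visit lab; enqueue terrace, porch, library → queue [terrace, porch, library]
Visit terrace; enqueue workshop, vault, loft, garage → queue [porch, library, workshop, vault, loft, garage]
Visit porch; enqueue patio, lobby, gallery, chapel → queue [library, workshop, vault, loft, garage, patio, lobby, gallery, chapel]
Visit library; enqueue parlor → queue [workshop, vault, loft, garage, patio, lobby, gallery, chapel, parlor]
Visit workshop; enqueue sauna, office → queue [vault, loft, garage, patio, lobby, gallery, chapel, parlor, sauna, office]
Visit vault; enqueue foyer → queue [loft, garage, patio, lobby, gallery, chapel, parlor, sauna, office, foyer]
Visit loft; enqueue annex → queue [garage, patio, lobby, gallery, chapel, parlor, sauna, office, foyer, annex]
Visit garage → queue [patio, lobby, gallery, chapel, parlor, sauna, office, foyer, annex]
Visit patio → queue [lobby, gallery, chapel, parlor, sauna, office, foyer, annex]
Visit lobby → queue [gallery, chapel, parlor, sauna, office, foyer, annex]
Visit gallery → queue [chapel, parlor, sauna, office, foyer, annex]
Visit chapel → queue [parlor, sauna, office, foyer, annex]
Visit parlor → queue [sauna, office, foyer, annex]
Visit sauna → queue [office, foyer, annex]
Visit office → queue [foyer, annex]
Visit foyer → queue [annex]
Visit annex → queue []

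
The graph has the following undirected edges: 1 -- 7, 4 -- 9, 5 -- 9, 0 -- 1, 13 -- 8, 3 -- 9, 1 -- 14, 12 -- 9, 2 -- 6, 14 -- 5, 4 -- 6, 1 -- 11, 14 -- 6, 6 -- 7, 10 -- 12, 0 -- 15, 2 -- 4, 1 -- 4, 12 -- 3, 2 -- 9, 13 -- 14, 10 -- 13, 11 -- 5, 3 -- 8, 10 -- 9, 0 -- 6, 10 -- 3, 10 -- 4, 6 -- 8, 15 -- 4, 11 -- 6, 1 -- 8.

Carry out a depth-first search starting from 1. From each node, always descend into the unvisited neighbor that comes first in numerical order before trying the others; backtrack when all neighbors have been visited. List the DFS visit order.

1, 0, 6, 2, 4, 9, 3, 8, 13, 10, 12, 14, 5, 11, 15, 7

Visit 1
1 → 0
0 → 6
6 → 2
2 → 4
4 → 9
9 → 3
3 → 8
8 → 13
13 → 10
10 → 12
13 → 14
14 → 5
5 → 11
4 → 15
6 → 7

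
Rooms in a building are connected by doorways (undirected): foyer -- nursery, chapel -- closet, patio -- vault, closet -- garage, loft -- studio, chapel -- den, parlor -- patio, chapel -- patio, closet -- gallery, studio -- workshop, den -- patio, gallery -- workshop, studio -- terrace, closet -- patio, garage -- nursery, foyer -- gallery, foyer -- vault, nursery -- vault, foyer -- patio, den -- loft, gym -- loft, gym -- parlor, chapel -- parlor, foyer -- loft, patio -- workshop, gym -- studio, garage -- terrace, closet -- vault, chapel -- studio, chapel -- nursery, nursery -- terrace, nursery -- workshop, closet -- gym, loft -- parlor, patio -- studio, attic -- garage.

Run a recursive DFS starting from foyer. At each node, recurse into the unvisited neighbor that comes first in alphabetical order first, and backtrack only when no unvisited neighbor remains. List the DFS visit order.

foyer, gallery, closet, chapel, den, loft, gym, parlor, patio, studio, terrace, garage, attic, nursery, vault, workshop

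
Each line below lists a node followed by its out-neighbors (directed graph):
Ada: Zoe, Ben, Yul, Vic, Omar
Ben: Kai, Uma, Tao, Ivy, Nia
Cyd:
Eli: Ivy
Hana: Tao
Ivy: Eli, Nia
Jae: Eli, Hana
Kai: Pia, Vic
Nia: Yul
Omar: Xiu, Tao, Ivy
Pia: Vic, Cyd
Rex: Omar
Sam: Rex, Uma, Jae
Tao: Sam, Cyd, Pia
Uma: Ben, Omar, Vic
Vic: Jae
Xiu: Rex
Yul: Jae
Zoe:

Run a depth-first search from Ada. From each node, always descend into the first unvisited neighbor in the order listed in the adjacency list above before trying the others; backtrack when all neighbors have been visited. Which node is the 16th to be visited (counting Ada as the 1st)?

Visit Ada
Ada → Zoe
Ada → Ben
Ben → Kai
Kai → Pia
Pia → Vic
Vic → Jae
Jae → Eli
Eli → Ivy
Ivy → Nia
Nia → Yul
Jae → Hana
Hana → Tao
Tao → Sam
Sam → Rex
Rex → Omar
Omar → Xiu
Sam → Uma
Tao → Cyd

Visit order: Ada, Zoe, Ben, Kai, Pia, Vic, Jae, Eli, Ivy, Nia, Yul, Hana, Tao, Sam, Rex, Omar, Xiu, Uma, Cyd

Omar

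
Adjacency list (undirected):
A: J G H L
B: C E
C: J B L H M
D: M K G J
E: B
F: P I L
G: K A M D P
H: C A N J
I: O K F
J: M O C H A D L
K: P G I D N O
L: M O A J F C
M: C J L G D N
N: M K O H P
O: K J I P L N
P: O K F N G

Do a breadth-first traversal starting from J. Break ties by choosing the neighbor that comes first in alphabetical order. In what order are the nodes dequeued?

Visit J; enqueue A, C, D, H, L, M, O → queue [A, C, D, H, L, M, O]
Visit A; enqueue G → queue [C, D, H, L, M, O, G]
Visit C; enqueue B → queue [D, H, L, M, O, G, B]
Visit D; enqueue K → queue [H, L, M, O, G, B, K]
Visit H; enqueue N → queue [L, M, O, G, B, K, N]
Visit L; enqueue F → queue [M, O, G, B, K, N, F]
Visit M → queue [O, G, B, K, N, F]
Visit O; enqueue I, P → queue [G, B, K, N, F, I, P]
Visit G → queue [B, K, N, F, I, P]
Visit B; enqueue E → queue [K, N, F, I, P, E]
Visit K → queue [N, F, I, P, E]
Visit N → queue [F, I, P, E]
Visit F → queue [I, P, E]
Visit I → queue [P, E]
Visit P → queue [E]
Visit E → queue []

J, A, C, D, H, L, M, O, G, B, K, N, F, I, P, E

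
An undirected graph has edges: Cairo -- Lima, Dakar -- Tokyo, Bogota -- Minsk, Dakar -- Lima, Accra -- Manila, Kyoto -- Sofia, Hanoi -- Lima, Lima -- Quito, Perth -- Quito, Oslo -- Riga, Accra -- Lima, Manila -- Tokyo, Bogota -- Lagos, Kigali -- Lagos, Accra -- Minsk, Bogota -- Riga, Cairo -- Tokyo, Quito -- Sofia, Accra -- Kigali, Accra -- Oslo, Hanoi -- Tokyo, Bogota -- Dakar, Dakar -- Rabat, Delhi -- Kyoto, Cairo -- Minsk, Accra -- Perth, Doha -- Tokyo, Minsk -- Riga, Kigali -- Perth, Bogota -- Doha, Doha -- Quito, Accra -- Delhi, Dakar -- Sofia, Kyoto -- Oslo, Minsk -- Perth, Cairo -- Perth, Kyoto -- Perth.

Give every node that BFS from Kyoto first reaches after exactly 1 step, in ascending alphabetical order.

Delhi, Oslo, Perth, Sofia

Level 0: Kyoto
Level 1: Delhi, Oslo, Perth, Sofia
Level 2: Accra, Cairo, Dakar, Kigali, Minsk, Quito, Riga
Level 3: Bogota, Doha, Lagos, Lima, Manila, Rabat, Tokyo
Level 4: Hanoi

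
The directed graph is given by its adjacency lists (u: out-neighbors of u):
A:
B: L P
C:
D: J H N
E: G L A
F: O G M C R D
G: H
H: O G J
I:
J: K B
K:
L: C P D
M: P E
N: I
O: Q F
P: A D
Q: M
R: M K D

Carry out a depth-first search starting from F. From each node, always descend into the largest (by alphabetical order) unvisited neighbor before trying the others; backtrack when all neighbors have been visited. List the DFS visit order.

F -> R -> M -> P -> D -> N -> I -> J -> K -> B -> L -> C -> H -> O -> Q -> G -> A -> E

Visit F
F → R
R → M
M → P
P → D
D → N
N → I
D → J
J → K
J → B
B → L
L → C
D → H
H → O
O → Q
H → G
P → A
M → E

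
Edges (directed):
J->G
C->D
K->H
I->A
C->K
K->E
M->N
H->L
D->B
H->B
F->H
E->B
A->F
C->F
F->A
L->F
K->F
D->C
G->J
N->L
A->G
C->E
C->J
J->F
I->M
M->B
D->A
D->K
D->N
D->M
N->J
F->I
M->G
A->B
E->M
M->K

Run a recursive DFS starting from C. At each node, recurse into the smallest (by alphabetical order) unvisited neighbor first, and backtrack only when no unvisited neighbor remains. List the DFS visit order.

C, D, A, B, F, H, L, I, M, G, J, K, E, N

Visit C
C → D
D → A
A → B
A → F
F → H
H → L
F → I
I → M
M → G
G → J
M → K
K → E
M → N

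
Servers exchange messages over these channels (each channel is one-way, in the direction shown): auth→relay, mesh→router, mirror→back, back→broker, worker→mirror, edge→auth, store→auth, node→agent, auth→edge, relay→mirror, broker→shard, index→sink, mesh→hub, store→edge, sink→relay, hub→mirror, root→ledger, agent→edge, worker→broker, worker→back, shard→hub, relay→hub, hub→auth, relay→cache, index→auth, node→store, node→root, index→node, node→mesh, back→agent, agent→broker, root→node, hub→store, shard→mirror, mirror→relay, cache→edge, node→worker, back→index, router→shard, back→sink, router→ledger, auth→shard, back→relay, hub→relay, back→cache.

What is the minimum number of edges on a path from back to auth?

Level 0: back
Level 1: agent, broker, cache, index, relay, sink
Level 2: auth, edge, hub, mirror, node, shard
Level 3: mesh, root, store, worker
Level 4: ledger, router
auth first appears at level 2.

2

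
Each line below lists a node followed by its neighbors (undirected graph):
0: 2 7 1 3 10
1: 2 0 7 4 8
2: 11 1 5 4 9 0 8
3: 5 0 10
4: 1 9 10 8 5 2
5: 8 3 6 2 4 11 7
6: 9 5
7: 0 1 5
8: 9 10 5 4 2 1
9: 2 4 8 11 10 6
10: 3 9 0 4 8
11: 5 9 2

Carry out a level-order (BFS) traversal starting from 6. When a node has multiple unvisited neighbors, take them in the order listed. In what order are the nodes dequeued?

Visit 6; enqueue 9, 5 → queue [9, 5]
Visit 9; enqueue 2, 4, 8, 11, 10 → queue [5, 2, 4, 8, 11, 10]
Visit 5; enqueue 3, 7 → queue [2, 4, 8, 11, 10, 3, 7]
Visit 2; enqueue 1, 0 → queue [4, 8, 11, 10, 3, 7, 1, 0]
Visit 4 → queue [8, 11, 10, 3, 7, 1, 0]
Visit 8 → queue [11, 10, 3, 7, 1, 0]
Visit 11 → queue [10, 3, 7, 1, 0]
Visit 10 → queue [3, 7, 1, 0]
Visit 3 → queue [7, 1, 0]
Visit 7 → queue [1, 0]
Visit 1 → queue [0]
Visit 0 → queue []

6 -> 9 -> 5 -> 2 -> 4 -> 8 -> 11 -> 10 -> 3 -> 7 -> 1 -> 0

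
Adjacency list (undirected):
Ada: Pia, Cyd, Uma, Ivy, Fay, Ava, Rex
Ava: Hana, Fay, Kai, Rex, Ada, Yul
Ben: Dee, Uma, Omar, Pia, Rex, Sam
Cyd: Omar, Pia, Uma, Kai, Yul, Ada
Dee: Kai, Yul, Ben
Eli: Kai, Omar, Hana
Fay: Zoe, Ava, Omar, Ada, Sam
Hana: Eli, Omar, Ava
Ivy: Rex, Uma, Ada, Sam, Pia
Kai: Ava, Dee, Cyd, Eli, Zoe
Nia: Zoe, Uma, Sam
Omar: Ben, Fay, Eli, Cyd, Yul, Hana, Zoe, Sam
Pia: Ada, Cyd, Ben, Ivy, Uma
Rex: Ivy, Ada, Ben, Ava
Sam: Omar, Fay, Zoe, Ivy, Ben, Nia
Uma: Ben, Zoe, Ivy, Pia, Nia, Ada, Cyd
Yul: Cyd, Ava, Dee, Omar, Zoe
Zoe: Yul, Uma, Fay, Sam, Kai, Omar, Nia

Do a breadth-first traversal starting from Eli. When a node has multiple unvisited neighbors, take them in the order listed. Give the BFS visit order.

Eli → Kai → Omar → Hana → Ava → Dee → Cyd → Zoe → Ben → Fay → Yul → Sam → Rex → Ada → Pia → Uma → Nia → Ivy

Visit Eli; enqueue Kai, Omar, Hana → queue [Kai, Omar, Hana]
Visit Kai; enqueue Ava, Dee, Cyd, Zoe → queue [Omar, Hana, Ava, Dee, Cyd, Zoe]
Visit Omar; enqueue Ben, Fay, Yul, Sam → queue [Hana, Ava, Dee, Cyd, Zoe, Ben, Fay, Yul, Sam]
Visit Hana → queue [Ava, Dee, Cyd, Zoe, Ben, Fay, Yul, Sam]
Visit Ava; enqueue Rex, Ada → queue [Dee, Cyd, Zoe, Ben, Fay, Yul, Sam, Rex, Ada]
Visit Dee → queue [Cyd, Zoe, Ben, Fay, Yul, Sam, Rex, Ada]
Visit Cyd; enqueue Pia, Uma → queue [Zoe, Ben, Fay, Yul, Sam, Rex, Ada, Pia, Uma]
Visit Zoe; enqueue Nia → queue [Ben, Fay, Yul, Sam, Rex, Ada, Pia, Uma, Nia]
Visit Ben → queue [Fay, Yul, Sam, Rex, Ada, Pia, Uma, Nia]
Visit Fay → queue [Yul, Sam, Rex, Ada, Pia, Uma, Nia]
Visit Yul → queue [Sam, Rex, Ada, Pia, Uma, Nia]
Visit Sam; enqueue Ivy → queue [Rex, Ada, Pia, Uma, Nia, Ivy]
Visit Rex → queue [Ada, Pia, Uma, Nia, Ivy]
Visit Ada → queue [Pia, Uma, Nia, Ivy]
Visit Pia → queue [Uma, Nia, Ivy]
Visit Uma → queue [Nia, Ivy]
Visit Nia → queue [Ivy]
Visit Ivy → queue []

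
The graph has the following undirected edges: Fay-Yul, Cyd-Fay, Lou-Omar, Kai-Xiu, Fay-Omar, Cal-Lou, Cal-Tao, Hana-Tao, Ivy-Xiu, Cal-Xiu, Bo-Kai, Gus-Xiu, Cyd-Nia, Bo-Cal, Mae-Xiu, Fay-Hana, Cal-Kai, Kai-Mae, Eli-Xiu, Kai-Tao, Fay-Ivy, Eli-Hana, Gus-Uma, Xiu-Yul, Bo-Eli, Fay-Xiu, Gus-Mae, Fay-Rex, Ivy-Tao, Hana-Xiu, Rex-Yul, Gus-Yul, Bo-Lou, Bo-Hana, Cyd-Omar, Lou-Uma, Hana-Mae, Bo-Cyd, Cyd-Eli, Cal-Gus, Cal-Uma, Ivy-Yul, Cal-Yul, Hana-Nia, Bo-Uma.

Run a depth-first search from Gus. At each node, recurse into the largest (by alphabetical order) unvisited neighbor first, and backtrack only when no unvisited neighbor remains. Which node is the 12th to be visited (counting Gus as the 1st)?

Uma

Visit Gus
Gus → Yul
Yul → Xiu
Xiu → Mae
Mae → Kai
Kai → Tao
Tao → Ivy
Ivy → Fay
Fay → Rex
Fay → Omar
Omar → Lou
Lou → Uma
Uma → Cal
Cal → Bo
Bo → Hana
Hana → Nia
Nia → Cyd
Cyd → Eli

Visit order: Gus, Yul, Xiu, Mae, Kai, Tao, Ivy, Fay, Rex, Omar, Lou, Uma, Cal, Bo, Hana, Nia, Cyd, Eli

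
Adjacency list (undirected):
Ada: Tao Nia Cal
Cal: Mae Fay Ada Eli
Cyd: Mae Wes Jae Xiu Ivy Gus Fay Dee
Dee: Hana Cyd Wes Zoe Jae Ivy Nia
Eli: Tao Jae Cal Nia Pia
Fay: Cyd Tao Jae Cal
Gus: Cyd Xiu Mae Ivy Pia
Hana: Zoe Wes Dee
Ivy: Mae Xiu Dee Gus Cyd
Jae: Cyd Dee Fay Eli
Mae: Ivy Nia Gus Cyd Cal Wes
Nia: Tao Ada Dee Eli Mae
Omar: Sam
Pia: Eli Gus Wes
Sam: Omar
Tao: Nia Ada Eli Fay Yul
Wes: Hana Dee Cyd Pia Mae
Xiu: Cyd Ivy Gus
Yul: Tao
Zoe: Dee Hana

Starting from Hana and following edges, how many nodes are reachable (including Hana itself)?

BFS from Hana visits: Hana, Zoe, Wes, Dee, Cyd, Pia, Mae, Jae, Ivy, Nia, Xiu, Gus, Fay, Eli, Cal, Tao, Ada, Yul
Reachable nodes: 18 of 20 total.

18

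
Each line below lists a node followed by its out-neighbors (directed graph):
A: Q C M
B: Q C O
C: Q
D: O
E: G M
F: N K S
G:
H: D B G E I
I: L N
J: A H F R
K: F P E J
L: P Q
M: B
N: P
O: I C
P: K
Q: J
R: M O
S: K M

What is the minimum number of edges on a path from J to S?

Level 0: J
Level 1: A, F, H, R
Level 2: B, C, D, E, G, I, K, M, N, O, Q, S
Level 3: L, P
S first appears at level 2.

2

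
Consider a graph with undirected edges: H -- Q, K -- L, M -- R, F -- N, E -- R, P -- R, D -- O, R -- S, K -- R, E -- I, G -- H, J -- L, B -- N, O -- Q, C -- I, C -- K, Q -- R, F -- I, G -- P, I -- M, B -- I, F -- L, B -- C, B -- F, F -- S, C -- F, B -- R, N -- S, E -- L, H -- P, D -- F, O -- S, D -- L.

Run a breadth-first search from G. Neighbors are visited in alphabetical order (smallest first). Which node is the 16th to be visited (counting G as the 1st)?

N

Visit G; enqueue H, P → queue [H, P]
Visit H; enqueue Q → queue [P, Q]
Visit P; enqueue R → queue [Q, R]
Visit Q; enqueue O → queue [R, O]
Visit R; enqueue B, E, K, M, S → queue [O, B, E, K, M, S]
Visit O; enqueue D → queue [B, E, K, M, S, D]
Visit B; enqueue C, F, I, N → queue [E, K, M, S, D, C, F, I, N]
Visit E; enqueue L → queue [K, M, S, D, C, F, I, N, L]
Visit K → queue [M, S, D, C, F, I, N, L]
Visit M → queue [S, D, C, F, I, N, L]
Visit S → queue [D, C, F, I, N, L]
Visit D → queue [C, F, I, N, L]
Visit C → queue [F, I, N, L]
Visit F → queue [I, N, L]
Visit I → queue [N, L]
Visit N → queue [L]
Visit L; enqueue J → queue [J]
Visit J → queue []

Visit order: G, H, P, Q, R, O, B, E, K, M, S, D, C, F, I, N, L, J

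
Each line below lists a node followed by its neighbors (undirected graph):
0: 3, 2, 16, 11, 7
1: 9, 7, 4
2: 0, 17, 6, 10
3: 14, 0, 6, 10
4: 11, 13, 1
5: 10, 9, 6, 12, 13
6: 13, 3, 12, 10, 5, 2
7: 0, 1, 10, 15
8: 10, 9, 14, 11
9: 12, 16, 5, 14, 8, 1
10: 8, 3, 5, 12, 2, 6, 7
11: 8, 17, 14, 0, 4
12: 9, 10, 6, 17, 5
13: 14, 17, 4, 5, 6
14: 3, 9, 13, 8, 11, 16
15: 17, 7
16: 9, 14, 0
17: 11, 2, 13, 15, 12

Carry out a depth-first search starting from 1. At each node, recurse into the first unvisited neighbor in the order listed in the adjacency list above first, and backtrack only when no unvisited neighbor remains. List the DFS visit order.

1, 9, 12, 10, 8, 14, 3, 0, 2, 17, 11, 4, 13, 5, 6, 15, 7, 16

Visit 1
1 → 9
9 → 12
12 → 10
10 → 8
8 → 14
14 → 3
3 → 0
0 → 2
2 → 17
17 → 11
11 → 4
4 → 13
13 → 5
5 → 6
17 → 15
15 → 7
0 → 16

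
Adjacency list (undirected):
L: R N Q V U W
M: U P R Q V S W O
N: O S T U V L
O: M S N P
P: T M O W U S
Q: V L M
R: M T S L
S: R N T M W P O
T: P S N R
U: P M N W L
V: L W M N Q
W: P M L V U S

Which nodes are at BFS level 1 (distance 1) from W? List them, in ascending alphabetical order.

L, M, P, S, U, V

Level 0: W
Level 1: L, M, P, S, U, V
Level 2: N, O, Q, R, T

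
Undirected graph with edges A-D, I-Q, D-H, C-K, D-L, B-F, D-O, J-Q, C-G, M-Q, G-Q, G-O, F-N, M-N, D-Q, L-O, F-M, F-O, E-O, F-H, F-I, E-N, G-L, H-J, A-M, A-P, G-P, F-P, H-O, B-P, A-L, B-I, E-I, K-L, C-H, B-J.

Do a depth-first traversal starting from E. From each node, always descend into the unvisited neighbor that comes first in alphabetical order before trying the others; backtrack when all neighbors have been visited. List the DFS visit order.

E -> I -> B -> F -> H -> C -> G -> L -> A -> D -> O -> Q -> J -> M -> N -> P -> K

Visit E
E → I
I → B
B → F
F → H
H → C
C → G
G → L
L → A
A → D
D → O
D → Q
Q → J
Q → M
M → N
A → P
L → K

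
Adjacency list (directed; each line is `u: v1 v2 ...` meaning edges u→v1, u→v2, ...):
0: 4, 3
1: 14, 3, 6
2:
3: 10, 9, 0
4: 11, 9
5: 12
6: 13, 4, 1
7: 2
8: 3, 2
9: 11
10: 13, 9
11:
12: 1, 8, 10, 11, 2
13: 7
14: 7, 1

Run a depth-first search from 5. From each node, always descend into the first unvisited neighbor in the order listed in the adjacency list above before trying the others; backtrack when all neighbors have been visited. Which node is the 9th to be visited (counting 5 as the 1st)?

Visit 5
5 → 12
12 → 1
1 → 14
14 → 7
7 → 2
1 → 3
3 → 10
10 → 13
10 → 9
9 → 11
3 → 0
0 → 4
1 → 6
12 → 8

Visit order: 5, 12, 1, 14, 7, 2, 3, 10, 13, 9, 11, 0, 4, 6, 8

13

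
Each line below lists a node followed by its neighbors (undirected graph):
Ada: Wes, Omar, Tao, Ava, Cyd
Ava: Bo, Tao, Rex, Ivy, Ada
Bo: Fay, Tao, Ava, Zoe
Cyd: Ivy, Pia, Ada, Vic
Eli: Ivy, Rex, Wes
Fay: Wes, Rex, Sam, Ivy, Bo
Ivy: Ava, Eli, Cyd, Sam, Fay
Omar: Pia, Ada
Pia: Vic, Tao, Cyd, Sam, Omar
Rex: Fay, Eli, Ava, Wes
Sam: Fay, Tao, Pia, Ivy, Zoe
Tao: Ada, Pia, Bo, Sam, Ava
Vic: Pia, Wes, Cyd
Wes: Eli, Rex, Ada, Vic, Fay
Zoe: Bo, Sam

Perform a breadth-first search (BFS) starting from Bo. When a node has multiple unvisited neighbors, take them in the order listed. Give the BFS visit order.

Bo, Fay, Tao, Ava, Zoe, Wes, Rex, Sam, Ivy, Ada, Pia, Eli, Vic, Cyd, Omar

Visit Bo; enqueue Fay, Tao, Ava, Zoe → queue [Fay, Tao, Ava, Zoe]
Visit Fay; enqueue Wes, Rex, Sam, Ivy → queue [Tao, Ava, Zoe, Wes, Rex, Sam, Ivy]
Visit Tao; enqueue Ada, Pia → queue [Ava, Zoe, Wes, Rex, Sam, Ivy, Ada, Pia]
Visit Ava → queue [Zoe, Wes, Rex, Sam, Ivy, Ada, Pia]
Visit Zoe → queue [Wes, Rex, Sam, Ivy, Ada, Pia]
Visit Wes; enqueue Eli, Vic → queue [Rex, Sam, Ivy, Ada, Pia, Eli, Vic]
Visit Rex → queue [Sam, Ivy, Ada, Pia, Eli, Vic]
Visit Sam → queue [Ivy, Ada, Pia, Eli, Vic]
Visit Ivy; enqueue Cyd → queue [Ada, Pia, Eli, Vic, Cyd]
Visit Ada; enqueue Omar → queue [Pia, Eli, Vic, Cyd, Omar]
Visit Pia → queue [Eli, Vic, Cyd, Omar]
Visit Eli → queue [Vic, Cyd, Omar]
Visit Vic → queue [Cyd, Omar]
Visit Cyd → queue [Omar]
Visit Omar → queue []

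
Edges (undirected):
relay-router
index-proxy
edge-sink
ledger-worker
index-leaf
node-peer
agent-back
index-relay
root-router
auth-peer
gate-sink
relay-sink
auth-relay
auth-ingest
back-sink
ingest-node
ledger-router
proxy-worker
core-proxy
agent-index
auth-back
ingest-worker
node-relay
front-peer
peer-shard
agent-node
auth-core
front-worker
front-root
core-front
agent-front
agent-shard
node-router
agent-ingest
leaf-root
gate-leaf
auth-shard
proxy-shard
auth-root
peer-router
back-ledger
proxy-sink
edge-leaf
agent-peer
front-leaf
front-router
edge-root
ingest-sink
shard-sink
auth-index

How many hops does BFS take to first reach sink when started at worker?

Level 0: worker
Level 1: front, ingest, ledger, proxy
Level 2: agent, auth, back, core, index, leaf, node, peer, root, router, shard, sink
Level 3: edge, gate, relay
sink first appears at level 2.

2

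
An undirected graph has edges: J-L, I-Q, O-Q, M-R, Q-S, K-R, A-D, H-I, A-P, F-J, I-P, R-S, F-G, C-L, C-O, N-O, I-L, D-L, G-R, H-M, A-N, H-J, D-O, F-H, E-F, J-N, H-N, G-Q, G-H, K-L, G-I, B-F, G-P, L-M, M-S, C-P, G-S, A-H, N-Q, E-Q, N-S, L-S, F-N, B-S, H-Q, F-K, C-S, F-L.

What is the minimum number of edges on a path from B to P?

3

Level 0: B
Level 1: F, S
Level 2: C, E, G, H, J, K, L, M, N, Q, R
Level 3: A, D, I, O, P
P first appears at level 3.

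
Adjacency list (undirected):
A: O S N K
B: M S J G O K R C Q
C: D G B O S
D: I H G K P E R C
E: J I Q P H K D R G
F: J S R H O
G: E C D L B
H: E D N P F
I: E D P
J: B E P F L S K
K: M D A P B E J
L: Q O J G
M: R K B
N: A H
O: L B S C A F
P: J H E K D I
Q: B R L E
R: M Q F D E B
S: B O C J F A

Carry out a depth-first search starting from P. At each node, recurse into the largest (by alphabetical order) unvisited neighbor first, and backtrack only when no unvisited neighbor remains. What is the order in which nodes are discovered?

P K M R Q L O S J F H N A E I D G C B

Visit P
P → K
K → M
M → R
R → Q
Q → L
L → O
O → S
S → J
J → F
F → H
H → N
N → A
H → E
E → I
I → D
D → G
G → C
C → B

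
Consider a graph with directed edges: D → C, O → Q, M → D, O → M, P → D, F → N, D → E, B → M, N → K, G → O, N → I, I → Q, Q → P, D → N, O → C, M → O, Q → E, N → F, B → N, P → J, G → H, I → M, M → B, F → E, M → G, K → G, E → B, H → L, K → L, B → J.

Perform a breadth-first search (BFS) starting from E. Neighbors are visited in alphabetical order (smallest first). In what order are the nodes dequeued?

Visit E; enqueue B → queue [B]
Visit B; enqueue J, M, N → queue [J, M, N]
Visit J → queue [M, N]
Visit M; enqueue D, G, O → queue [N, D, G, O]
Visit N; enqueue F, I, K → queue [D, G, O, F, I, K]
Visit D; enqueue C → queue [G, O, F, I, K, C]
Visit G; enqueue H → queue [O, F, I, K, C, H]
Visit O; enqueue Q → queue [F, I, K, C, H, Q]
Visit F → queue [I, K, C, H, Q]
Visit I → queue [K, C, H, Q]
Visit K; enqueue L → queue [C, H, Q, L]
Visit C → queue [H, Q, L]
Visit H → queue [Q, L]
Visit Q; enqueue P → queue [L, P]
Visit L → queue [P]
Visit P → queue []

E -> B -> J -> M -> N -> D -> G -> O -> F -> I -> K -> C -> H -> Q -> L -> P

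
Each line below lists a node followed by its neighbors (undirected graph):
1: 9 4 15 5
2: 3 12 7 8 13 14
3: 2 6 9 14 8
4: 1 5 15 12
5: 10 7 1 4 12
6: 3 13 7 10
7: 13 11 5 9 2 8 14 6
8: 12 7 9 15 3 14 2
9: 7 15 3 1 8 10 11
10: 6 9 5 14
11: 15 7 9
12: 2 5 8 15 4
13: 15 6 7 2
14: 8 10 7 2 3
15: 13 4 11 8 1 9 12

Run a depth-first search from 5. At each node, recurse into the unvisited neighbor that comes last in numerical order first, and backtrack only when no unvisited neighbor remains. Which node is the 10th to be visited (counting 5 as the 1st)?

Visit 5
5 → 12
12 → 15
15 → 13
13 → 7
7 → 14
14 → 10
10 → 9
9 → 11
9 → 8
8 → 3
3 → 6
3 → 2
9 → 1
1 → 4

Visit order: 5, 12, 15, 13, 7, 14, 10, 9, 11, 8, 3, 6, 2, 1, 4

8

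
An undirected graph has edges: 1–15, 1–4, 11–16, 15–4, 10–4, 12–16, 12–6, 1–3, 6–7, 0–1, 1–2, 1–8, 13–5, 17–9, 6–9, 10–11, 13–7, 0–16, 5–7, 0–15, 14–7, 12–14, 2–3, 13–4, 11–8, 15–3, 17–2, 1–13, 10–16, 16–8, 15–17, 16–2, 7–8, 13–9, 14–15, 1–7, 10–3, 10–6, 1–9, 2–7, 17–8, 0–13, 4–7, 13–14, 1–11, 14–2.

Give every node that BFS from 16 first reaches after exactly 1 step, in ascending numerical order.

0, 2, 8, 10, 11, 12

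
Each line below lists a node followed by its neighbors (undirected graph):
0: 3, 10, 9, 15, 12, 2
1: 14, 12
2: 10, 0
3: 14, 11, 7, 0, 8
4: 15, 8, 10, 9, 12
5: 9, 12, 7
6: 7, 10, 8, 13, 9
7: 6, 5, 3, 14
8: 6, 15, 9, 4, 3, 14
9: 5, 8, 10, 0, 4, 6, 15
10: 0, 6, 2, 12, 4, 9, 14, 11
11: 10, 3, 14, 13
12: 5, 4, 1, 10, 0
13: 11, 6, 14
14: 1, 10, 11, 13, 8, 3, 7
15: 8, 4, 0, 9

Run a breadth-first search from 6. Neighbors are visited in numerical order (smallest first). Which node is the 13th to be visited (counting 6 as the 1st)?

Visit 6; enqueue 7, 8, 9, 10, 13 → queue [7, 8, 9, 10, 13]
Visit 7; enqueue 3, 5, 14 → queue [8, 9, 10, 13, 3, 5, 14]
Visit 8; enqueue 4, 15 → queue [9, 10, 13, 3, 5, 14, 4, 15]
Visit 9; enqueue 0 → queue [10, 13, 3, 5, 14, 4, 15, 0]
Visit 10; enqueue 2, 11, 12 → queue [13, 3, 5, 14, 4, 15, 0, 2, 11, 12]
Visit 13 → queue [3, 5, 14, 4, 15, 0, 2, 11, 12]
Visit 3 → queue [5, 14, 4, 15, 0, 2, 11, 12]
Visit 5 → queue [14, 4, 15, 0, 2, 11, 12]
Visit 14; enqueue 1 → queue [4, 15, 0, 2, 11, 12, 1]
Visit 4 → queue [15, 0, 2, 11, 12, 1]
Visit 15 → queue [0, 2, 11, 12, 1]
Visit 0 → queue [2, 11, 12, 1]
Visit 2 → queue [11, 12, 1]
Visit 11 → queue [12, 1]
Visit 12 → queue [1]
Visit 1 → queue []

Visit order: 6, 7, 8, 9, 10, 13, 3, 5, 14, 4, 15, 0, 2, 11, 12, 1

2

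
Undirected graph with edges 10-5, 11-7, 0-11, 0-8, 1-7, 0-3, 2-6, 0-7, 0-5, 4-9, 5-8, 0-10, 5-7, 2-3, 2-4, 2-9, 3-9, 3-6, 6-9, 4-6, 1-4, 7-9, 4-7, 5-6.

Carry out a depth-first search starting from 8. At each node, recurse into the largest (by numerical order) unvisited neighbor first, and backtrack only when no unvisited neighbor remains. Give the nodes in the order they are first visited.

8 5 10 0 11 7 9 6 4 2 3 1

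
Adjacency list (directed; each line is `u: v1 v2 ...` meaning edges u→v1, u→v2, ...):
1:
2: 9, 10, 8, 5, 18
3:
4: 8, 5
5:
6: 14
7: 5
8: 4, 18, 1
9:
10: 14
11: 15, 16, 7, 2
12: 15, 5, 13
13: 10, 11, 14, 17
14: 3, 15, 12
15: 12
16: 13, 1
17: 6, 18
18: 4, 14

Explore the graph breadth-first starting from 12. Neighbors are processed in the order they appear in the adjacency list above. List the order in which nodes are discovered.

12, 15, 5, 13, 10, 11, 14, 17, 16, 7, 2, 3, 6, 18, 1, 9, 8, 4

Visit 12; enqueue 15, 5, 13 → queue [15, 5, 13]
Visit 15 → queue [5, 13]
Visit 5 → queue [13]
Visit 13; enqueue 10, 11, 14, 17 → queue [10, 11, 14, 17]
Visit 10 → queue [11, 14, 17]
Visit 11; enqueue 16, 7, 2 → queue [14, 17, 16, 7, 2]
Visit 14; enqueue 3 → queue [17, 16, 7, 2, 3]
Visit 17; enqueue 6, 18 → queue [16, 7, 2, 3, 6, 18]
Visit 16; enqueue 1 → queue [7, 2, 3, 6, 18, 1]
Visit 7 → queue [2, 3, 6, 18, 1]
Visit 2; enqueue 9, 8 → queue [3, 6, 18, 1, 9, 8]
Visit 3 → queue [6, 18, 1, 9, 8]
Visit 6 → queue [18, 1, 9, 8]
Visit 18; enqueue 4 → queue [1, 9, 8, 4]
Visit 1 → queue [9, 8, 4]
Visit 9 → queue [8, 4]
Visit 8 → queue [4]
Visit 4 → queue []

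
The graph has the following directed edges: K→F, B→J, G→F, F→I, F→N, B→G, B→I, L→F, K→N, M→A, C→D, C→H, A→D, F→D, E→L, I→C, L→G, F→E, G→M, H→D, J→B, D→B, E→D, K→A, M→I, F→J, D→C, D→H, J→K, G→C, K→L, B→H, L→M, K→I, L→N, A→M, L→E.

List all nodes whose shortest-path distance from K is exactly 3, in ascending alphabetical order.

Level 0: K
Level 1: A, F, I, L, N
Level 2: C, D, E, G, J, M
Level 3: B, H

B, H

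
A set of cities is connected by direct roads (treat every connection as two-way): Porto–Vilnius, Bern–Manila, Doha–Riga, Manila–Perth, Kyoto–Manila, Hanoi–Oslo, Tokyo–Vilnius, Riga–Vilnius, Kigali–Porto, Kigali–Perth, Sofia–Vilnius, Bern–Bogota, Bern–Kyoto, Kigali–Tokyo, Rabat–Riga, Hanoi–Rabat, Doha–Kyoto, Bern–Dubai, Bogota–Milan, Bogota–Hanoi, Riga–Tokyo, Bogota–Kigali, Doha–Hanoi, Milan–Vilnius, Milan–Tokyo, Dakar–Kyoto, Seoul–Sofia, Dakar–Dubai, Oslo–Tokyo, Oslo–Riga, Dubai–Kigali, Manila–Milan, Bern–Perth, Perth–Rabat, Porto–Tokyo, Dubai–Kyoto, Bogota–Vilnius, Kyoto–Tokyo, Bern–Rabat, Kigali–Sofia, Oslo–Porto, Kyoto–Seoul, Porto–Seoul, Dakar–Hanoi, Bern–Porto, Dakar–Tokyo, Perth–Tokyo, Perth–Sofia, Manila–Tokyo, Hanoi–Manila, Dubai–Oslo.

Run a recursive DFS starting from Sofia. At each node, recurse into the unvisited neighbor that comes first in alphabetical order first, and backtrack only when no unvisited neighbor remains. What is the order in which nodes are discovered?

Sofia, Kigali, Bogota, Bern, Dubai, Dakar, Hanoi, Doha, Kyoto, Manila, Milan, Tokyo, Oslo, Porto, Seoul, Vilnius, Riga, Rabat, Perth

Visit Sofia
Sofia → Kigali
Kigali → Bogota
Bogota → Bern
Bern → Dubai
Dubai → Dakar
Dakar → Hanoi
Hanoi → Doha
Doha → Kyoto
Kyoto → Manila
Manila → Milan
Milan → Tokyo
Tokyo → Oslo
Oslo → Porto
Porto → Seoul
Porto → Vilnius
Vilnius → Riga
Riga → Rabat
Rabat → Perth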